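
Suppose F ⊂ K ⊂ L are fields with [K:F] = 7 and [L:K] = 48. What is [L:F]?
[L:F] = 336

The tower law says that for any tower of field extensions F ⊂ K ⊂ L with finite degrees, [L:F] = [L:K] · [K:F]. Here this gives [L:F] = 48 · 7 = 336.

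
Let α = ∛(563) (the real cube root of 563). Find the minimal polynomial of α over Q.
m_α(x) = x^3 - 563

α satisfies α^3 = 563, so x^3 - 563 annihilates α. By the rational root test, a rational root p/q (in lowest terms) of x^3 - 563 would satisfy p^3 = 563 q^3, forcing q = 1 and p^3 = 563; but 563 is not a perfect cube, contradiction. A monic cubic over Q with no rational root is irreducible (any nontrivial factorization would include a linear factor). Hence x^3 - 563 is the minimal polynomial of α, and in particular [Q(α):Q] = 3.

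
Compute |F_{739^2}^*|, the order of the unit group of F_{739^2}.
|F_{739^2}^*| = 546120

F_{739^2} has 739^2 = 546121 elements; its multiplicative group consists of all nonzero elements, so |F_{739^2}^*| = 546121 - 1 = 546120. (It is cyclic since any finite subgroup of the multiplicative group of a field is cyclic.)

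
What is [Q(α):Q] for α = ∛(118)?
[Q(α):Q] = 3

The minimal polynomial of α is x^3 - 118, irreducible over Q since 118 is not a perfect cube (so x^3 - 118 has no rational root). Hence [Q(α):Q] = deg(m_α) = 3.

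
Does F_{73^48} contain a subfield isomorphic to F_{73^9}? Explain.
No: F_{73^9} is not a subfield of F_{73^48}

F_{p^m} embeds in F_{p^n} iff m | n. Here 9 ∤ 48 (since 48 = 5·9 + 3 with remainder 3 ≠ 0), so F_{73^9} is not a subfield of F_{73^48}. Equivalently: if it were, the tower law would give 9 = [F_{73^9}:F_73] dividing [F_{73^48}:F_73] = 48, contradiction.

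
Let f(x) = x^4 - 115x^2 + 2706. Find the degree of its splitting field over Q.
[K : Q] = 4

Solving the quadratic in x^2: x^2 = (115 ± √(115^2 - 4·2706))/2 = (115 ± √2401)/2 = (115 ± 49)/2, giving x^2 = 82 or x^2 = 33. So f(x) = (x^2 - 82)(x^2 - 33) and the roots of f are ±√82, ±√33. Hence the splitting field is K = Q(√82, √33). Since 82 and 33 are distinct squarefree integers > 1, their product 2706 is not a perfect square, so √33 ∉ Q(√82). By the tower law [K:Q] = [Q(√82,√33):Q(√82)] · [Q(√82):Q] = 2 · 2 = 4.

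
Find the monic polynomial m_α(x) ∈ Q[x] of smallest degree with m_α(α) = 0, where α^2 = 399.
m_α(x) = x^2 - 399

α satisfies α^2 - 399 = 0, so x^2 - 399 annihilates α. Since d = 399 is squarefree and ≠ 1, it is not a perfect square in Q, so x^2 - 399 has no rational root and is therefore irreducible over Q (a degree-2 polynomial over a field is irreducible iff it has no root). Hence m_α(x) = x^2 - 399.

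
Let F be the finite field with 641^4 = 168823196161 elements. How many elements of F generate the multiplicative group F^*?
There are φ(168823196160) = 44598558720 primitive elements

F_q^* is cyclic of order q - 1 = 168823196160. A cyclic group of order m has exactly φ(m) generators. Here m = 168823196160 = 2^9 · 3 · 5 · 107 · 205441, so the number of primitive elements is φ(168823196160) = 44598558720.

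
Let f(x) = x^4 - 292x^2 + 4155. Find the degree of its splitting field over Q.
[K : Q] = 4

Solving the quadratic in x^2: x^2 = (292 ± √(292^2 - 4·4155))/2 = (292 ± √68644)/2 = (292 ± 262)/2, giving x^2 = 277 or x^2 = 15. So f(x) = (x^2 - 277)(x^2 - 15) and the roots of f are ±√277, ±√15. Hence the splitting field is K = Q(√277, √15). Since 277 and 15 are distinct squarefree integers > 1, their product 4155 is not a perfect square, so √15 ∉ Q(√277). By the tower law [K:Q] = [Q(√277,√15):Q(√277)] · [Q(√277):Q] = 2 · 2 = 4.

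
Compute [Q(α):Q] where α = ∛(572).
[Q(α):Q] = 3

The minimal polynomial of α is x^3 - 572, irreducible over Q since 572 is not a perfect cube (so x^3 - 572 has no rational root). Hence [Q(α):Q] = deg(m_α) = 3.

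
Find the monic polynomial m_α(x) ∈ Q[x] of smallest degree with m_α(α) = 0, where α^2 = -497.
m_α(x) = x^2 + 497

α satisfies α^2 + 497 = 0, so x^2 + 497 annihilates α. Since d = -497 is squarefree and ≠ 1, it is not a perfect square in Q, so x^2 + 497 has no rational root and is therefore irreducible over Q (a degree-2 polynomial over a field is irreducible iff it has no root). Hence m_α(x) = x^2 + 497.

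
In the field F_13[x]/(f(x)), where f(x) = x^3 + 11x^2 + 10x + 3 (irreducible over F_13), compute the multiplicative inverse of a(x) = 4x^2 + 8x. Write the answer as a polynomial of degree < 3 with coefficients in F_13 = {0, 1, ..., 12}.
a(x)^(-1) ≡ 10x^2 + 7 (mod f(x))

Since f is irreducible over F_13, F_13[x]/(f) is a field and a(x) ≠ 0 has an inverse. Apply the extended Euclidean algorithm to f(x) and a(x) in F_13[x]: f(x) = (10x + 12)·a(x) + (5x + 3);  a(x) = (6x + 11)·(5x + 3) + (6). The last nonzero remainder is the constant 6 = gcd(f, a) in F_13. Back-substituting through the division chain expresses 6 = s(x)·a(x) + t(x)·f(x) with s(x) ≡ 8x^2 + 3 (mod f), so (8x^2 + 3)·a(x) ≡ 6 (mod f). Multiplying by 6^(-1) ≡ 11 in F_13 gives a(x)^(-1) ≡ 11·(8x^2 + 3) ≡ 10x^2 + 7 (mod f). Check: (4x^2 + 8x)·(10x^2 + 7) = x^4 + 2x^3 + 2x^2 + 4x ≡ 1 (mod x^3 + 11x^2 + 10x + 3).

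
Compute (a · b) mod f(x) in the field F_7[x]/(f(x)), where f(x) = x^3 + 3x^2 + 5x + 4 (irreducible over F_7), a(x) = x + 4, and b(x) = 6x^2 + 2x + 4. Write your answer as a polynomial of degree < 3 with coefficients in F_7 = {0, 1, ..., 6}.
a · b ≡ x^2 + 3x + 6 (mod f(x))

Multiply in F_7[x]: a(x)·b(x) = (x + 4)·(6x^2 + 2x + 4) = 6x^3 + 5x^2 + 5x + 2. This has degree ≥ 3, so divide by f(x) over F_7: 6x^3 + 5x^2 + 5x + 2 = (6)·(x^3 + 3x^2 + 5x + 4) + (x^2 + 3x + 6). Hence a·b ≡ x^2 + 3x + 6 (mod f). (F_7[x]/(f) is a field with 7^3 = 343 elements since f is irreducible of degree 3.)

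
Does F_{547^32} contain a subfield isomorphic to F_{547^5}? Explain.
No: F_{547^5} is not a subfield of F_{547^32}

F_{p^m} embeds in F_{p^n} iff m | n. Here 5 ∤ 32 (since 32 = 6·5 + 2 with remainder 2 ≠ 0), so F_{547^5} is not a subfield of F_{547^32}. Equivalently: if it were, the tower law would give 5 = [F_{547^5}:F_547] dividing [F_{547^32}:F_547] = 32, contradiction.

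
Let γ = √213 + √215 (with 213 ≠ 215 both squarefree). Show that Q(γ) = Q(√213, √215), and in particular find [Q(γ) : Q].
[Q(γ) : Q] = 4 (equivalently, Q(γ) = Q(√213, √215))

Obviously Q(γ) ⊆ Q(√213, √215), and [Q(√213, √215):Q] = 4 (since 213, 215 are distinct squarefree integers > 1 with 45795 not a perfect square). To show equality we compute the minimal polynomial of γ. From γ = √213 + √215: γ^2 = 213 + 2√(45795) + 215 = 428 + 2√(45795), so γ^2 - 428 = 2√(45795); squaring, (γ^2 - 428)^2 = 4·45795, i.e. γ^4 - 856γ^2 + 183184 - 183180 = 0, i.e. γ^4 - 856γ^2 + 4 = 0. So γ is a root of x^4 - 856x^2 + 4. This polynomial is irreducible over Q: it has no rational root (each ±√213 ± √215 is irrational), and any factorization into two quadratics over Q would force √(45795) ∈ Q (pairing opposite roots) or √213, √215 ∈ Q (other pairings), all impossible. Hence [Q(γ):Q] = 4 = [Q(√213, √215):Q], so Q(γ) = Q(√213, √215).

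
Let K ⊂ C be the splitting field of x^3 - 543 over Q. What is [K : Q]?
[K : Q] = 6

The roots of x^3 - 543 are ∛543, ω∛543, ω^2∛543 where ω = e^(2πi/3) is a primitive cube root of unity, so K = Q(∛543, ω). Now [Q(∛543):Q] = 3 (since 543 is not a perfect cube, x^3 - 543 is irreducible) and [Q(ω):Q] = 2. Both 2 and 3 divide [K:Q], and [K:Q] ≤ 3·2 = 6, so [K:Q] = 6. (Equivalently: Q(∛543) ⊂ R but ω ∉ R, so [K : Q(∛543)] = 2.)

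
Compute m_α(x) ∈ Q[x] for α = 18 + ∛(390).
m_α(x) = x^3 - 54x^2 + 972x - 6222

Set β = α - 18 = ∛(390), so β^3 = 390. Then (α - 18)^3 - 390 = 0, i.e. α is a root of g(x) = (x - 18)^3 - 390 = x^3 - 54x^2 + 972x - 6222. Since g(x) = h(x - 18) where h(x) = x^3 - 390, and h is irreducible over Q (because 390 is not a perfect cube, so h has no rational root, and a monic cubic with no rational root is irreducible), g is also irreducible (irreducibility is preserved under the substitution x → x - 18). Hence m_α(x) = x^3 - 54x^2 + 972x - 6222.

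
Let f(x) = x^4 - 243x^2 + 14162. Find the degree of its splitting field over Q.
[K : Q] = 4

Solving the quadratic in x^2: x^2 = (243 ± √(243^2 - 4·14162))/2 = (243 ± √2401)/2 = (243 ± 49)/2, giving x^2 = 146 or x^2 = 97. So f(x) = (x^2 - 146)(x^2 - 97) and the roots of f are ±√146, ±√97. Hence the splitting field is K = Q(√146, √97). Since 146 and 97 are distinct squarefree integers > 1, their product 14162 is not a perfect square, so √97 ∉ Q(√146). By the tower law [K:Q] = [Q(√146,√97):Q(√146)] · [Q(√146):Q] = 2 · 2 = 4.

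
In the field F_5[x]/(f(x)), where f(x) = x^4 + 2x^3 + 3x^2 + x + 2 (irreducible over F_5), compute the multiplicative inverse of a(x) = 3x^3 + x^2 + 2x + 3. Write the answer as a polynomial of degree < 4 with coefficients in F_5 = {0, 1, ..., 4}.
a(x)^(-1) ≡ 4x^3 + 3x^2 (mod f(x))

Since f is irreducible over F_5, F_5[x]/(f) is a field and a(x) ≠ 0 has an inverse. Apply the extended Euclidean algorithm to f(x) and a(x) in F_5[x]: f(x) = (2x)·a(x) + (4x^2 + 2);  a(x) = (2x + 4)·(4x^2 + 2) + (3x);  (4x^2 + 2) = (3x)·(3x) + (2). The last nonzero remainder is the constant 2 = gcd(f, a) in F_5. Back-substituting through the division chain expresses 2 = s(x)·a(x) + t(x)·f(x) with s(x) ≡ 3x^3 + x^2 (mod f), so (3x^3 + x^2)·a(x) ≡ 2 (mod f). Multiplying by 2^(-1) ≡ 3 in F_5 gives a(x)^(-1) ≡ 3·(3x^3 + x^2) ≡ 4x^3 + 3x^2 (mod f). Check: (3x^3 + x^2 + 2x + 3)·(4x^3 + 3x^2) = 2x^6 + 3x^5 + x^4 + 3x^3 + 4x^2 ≡ 1 (mod x^4 + 2x^3 + 3x^2 + x + 2).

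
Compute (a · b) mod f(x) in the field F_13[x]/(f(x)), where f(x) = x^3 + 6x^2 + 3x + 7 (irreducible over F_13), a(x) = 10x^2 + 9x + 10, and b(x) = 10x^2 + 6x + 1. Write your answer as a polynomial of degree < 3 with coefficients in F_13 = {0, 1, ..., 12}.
a · b ≡ 3x^2 + 4x + 1 (mod f(x))

Multiply in F_13[x]: a(x)·b(x) = (10x^2 + 9x + 10)·(10x^2 + 6x + 1) = 9x^4 + 7x^3 + 8x^2 + 4x + 10. This has degree ≥ 3, so divide by f(x) over F_13: 9x^4 + 7x^3 + 8x^2 + 4x + 10 = (9x + 5)·(x^3 + 6x^2 + 3x + 7) + (3x^2 + 4x + 1). Hence a·b ≡ 3x^2 + 4x + 1 (mod f). (F_13[x]/(f) is a field with 13^3 = 2197 elements since f is irreducible of degree 3.)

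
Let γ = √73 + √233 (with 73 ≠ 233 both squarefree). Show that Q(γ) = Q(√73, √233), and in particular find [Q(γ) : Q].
[Q(γ) : Q] = 4 (equivalently, Q(γ) = Q(√73, √233))

Obviously Q(γ) ⊆ Q(√73, √233), and [Q(√73, √233):Q] = 4 (since 73, 233 are distinct squarefree integers > 1 with 17009 not a perfect square). To show equality we compute the minimal polynomial of γ. From γ = √73 + √233: γ^2 = 73 + 2√(17009) + 233 = 306 + 2√(17009), so γ^2 - 306 = 2√(17009); squaring, (γ^2 - 306)^2 = 4·17009, i.e. γ^4 - 612γ^2 + 93636 - 68036 = 0, i.e. γ^4 - 612γ^2 + 25600 = 0. So γ is a root of x^4 - 612x^2 + 25600. This polynomial is irreducible over Q: it has no rational root (each ±√73 ± √233 is irrational), and any factorization into two quadratics over Q would force √(17009) ∈ Q (pairing opposite roots) or √73, √233 ∈ Q (other pairings), all impossible. Hence [Q(γ):Q] = 4 = [Q(√73, √233):Q], so Q(γ) = Q(√73, √233).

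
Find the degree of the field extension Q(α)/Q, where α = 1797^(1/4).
[Q(α):Q] = 4

α is a root of x^4 - 1797. By Eisenstein's criterion at the prime p = 3 (which divides the constant term 1797 but p^2 = 9 does not, since 1797 is squarefree), x^4 - 1797 is irreducible over Q. Hence [Q(α):Q] = 4.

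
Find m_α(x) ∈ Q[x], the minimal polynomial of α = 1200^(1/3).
m_α(x) = x^3 - 1200

α satisfies α^3 = 1200, so x^3 - 1200 annihilates α. By the rational root test, a rational root p/q (in lowest terms) of x^3 - 1200 would satisfy p^3 = 1200 q^3, forcing q = 1 and p^3 = 1200; but 1200 is not a perfect cube, contradiction. A monic cubic over Q with no rational root is irreducible (any nontrivial factorization would include a linear factor). Hence x^3 - 1200 is the minimal polynomial of α, and in particular [Q(α):Q] = 3.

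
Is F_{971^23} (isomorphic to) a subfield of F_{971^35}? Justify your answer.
No: F_{971^23} is not a subfield of F_{971^35}

F_{p^m} embeds in F_{p^n} iff m | n. Here 23 ∤ 35 (since 35 = 1·23 + 12 with remainder 12 ≠ 0), so F_{971^23} is not a subfield of F_{971^35}. Equivalently: if it were, the tower law would give 23 = [F_{971^23}:F_971] dividing [F_{971^35}:F_971] = 35, contradiction.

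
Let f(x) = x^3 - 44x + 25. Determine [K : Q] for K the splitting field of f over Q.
[K : Q] = 6

By the rational root test, any rational root of the monic integer polynomial f(x) = x^3 - 44x + 25 must be an integer dividing the constant term 25, i.e. one of ±{1, 5, 25}. Evaluating: f(1) = -18, f(-1) = 68, f(5) = -70, f(-5) = 120, f(25) = 14550, f(-25) = -14500; none is 0, so f has no rational root and is therefore irreducible over Q (a cubic with no linear factor over a field is irreducible). For an irreducible cubic, the Galois group is A_3 or S_3 according as the discriminant disc(f) = -4a^3 - 27b^2 = -4·(-44)^3 - 27·(25)^2 = 323861 is or is not a square in Q. Here disc(f) = 323861 is not a perfect square in Q, so the Galois group of f over Q is not contained in A_3 and must be all of S_3. The splitting field has degree |S_3| = 6 over Q, so [K : Q] = 6.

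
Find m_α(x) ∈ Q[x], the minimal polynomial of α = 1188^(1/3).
m_α(x) = x^3 - 1188

α satisfies α^3 = 1188, so x^3 - 1188 annihilates α. By the rational root test, a rational root p/q (in lowest terms) of x^3 - 1188 would satisfy p^3 = 1188 q^3, forcing q = 1 and p^3 = 1188; but 1188 is not a perfect cube, contradiction. A monic cubic over Q with no rational root is irreducible (any nontrivial factorization would include a linear factor). Hence x^3 - 1188 is the minimal polynomial of α, and in particular [Q(α):Q] = 3.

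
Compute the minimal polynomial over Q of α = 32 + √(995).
m_α(x) = x^2 - 64x + 29

From α - 32 = √(995), squaring gives (α - 32)^2 = 995, i.e. α^2 - 64α + 1024 = 995, so α^2 - 64α + 29 = 0. The discriminant of x^2 - 64x + 29 is (-64)^2 - 4·(29) = 4096 - 116 = 3980, and 4·(995) is not a perfect square in Q since 995 is squarefree and ≠ 1. Hence x^2 - 64x + 29 is irreducible over Q and is the minimal polynomial of α.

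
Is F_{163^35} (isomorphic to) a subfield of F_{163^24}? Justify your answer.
No: F_{163^35} is not a subfield of F_{163^24}

F_{p^m} embeds in F_{p^n} iff m | n. Here 35 ∤ 24 (since 24 = 0·35 + 24 with remainder 24 ≠ 0), so F_{163^35} is not a subfield of F_{163^24}. Equivalently: if it were, the tower law would give 35 = [F_{163^35}:F_163] dividing [F_{163^24}:F_163] = 24, contradiction.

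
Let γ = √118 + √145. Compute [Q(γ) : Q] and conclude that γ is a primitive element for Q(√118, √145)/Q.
[Q(γ) : Q] = 4 (equivalently, Q(γ) = Q(√118, √145))

Obviously Q(γ) ⊆ Q(√118, √145), and [Q(√118, √145):Q] = 4 (since 118, 145 are distinct squarefree integers > 1 with 17110 not a perfect square). To show equality we compute the minimal polynomial of γ. From γ = √118 + √145: γ^2 = 118 + 2√(17110) + 145 = 263 + 2√(17110), so γ^2 - 263 = 2√(17110); squaring, (γ^2 - 263)^2 = 4·17110, i.e. γ^4 - 526γ^2 + 69169 - 68440 = 0, i.e. γ^4 - 526γ^2 + 729 = 0. So γ is a root of x^4 - 526x^2 + 729. This polynomial is irreducible over Q: it has no rational root (each ±√118 ± √145 is irrational), and any factorization into two quadratics over Q would force √(17110) ∈ Q (pairing opposite roots) or √118, √145 ∈ Q (other pairings), all impossible. Hence [Q(γ):Q] = 4 = [Q(√118, √145):Q], so Q(γ) = Q(√118, √145).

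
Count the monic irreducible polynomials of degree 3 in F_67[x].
There are 100232 monic irreducible polynomials of degree 3 over F_67

Each element of F_{67^3} that lies in no proper subfield is a root of exactly one monic irreducible of degree 3 over F_67, and each such polynomial has 3 distinct roots in F_{67^3}. By Möbius inversion the count is N_67(3) = (1/3) Σ_{d|3} μ(3/d) · 67^d = (1/3)(μ(3)·67^1 + μ(1)·67^3) = 300696/3 = 100232.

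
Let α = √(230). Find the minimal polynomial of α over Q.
m_α(x) = x^2 - 230

α satisfies α^2 - 230 = 0, so x^2 - 230 annihilates α. Since d = 230 is squarefree and ≠ 1, it is not a perfect square in Q, so x^2 - 230 has no rational root and is therefore irreducible over Q (a degree-2 polynomial over a field is irreducible iff it has no root). Hence m_α(x) = x^2 - 230.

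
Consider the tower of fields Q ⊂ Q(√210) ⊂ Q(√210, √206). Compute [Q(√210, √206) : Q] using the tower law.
[Q(√210, √206) : Q] = 4

[Q(√210):Q] = 2 (min poly x^2 - 210, irreducible since 210 is squarefree > 1). For the top step, suppose √206 ∈ Q(√210), say √206 = c + d√210 with c, d ∈ Q. Squaring: 206 = c^2 + 210d^2 + 2cd√210. Since √210 ∉ Q this forces 2cd = 0. If d = 0 then √206 = c ∈ Q, contradicting 206 squarefree > 1. If c = 0 then 206 = 210d^2, so 210·206 = (210d)^2 is a perfect square in Q — but 210·206 = 43260 is not a perfect square (since 210 and 206 are distinct squarefree integers). Contradiction. Hence √206 ∉ Q(√210), so x^2 - 206 stays irreducible over Q(√210) and [Q(√210, √206) : Q(√210)] = 2. By the tower law, [Q(√210, √206) : Q] = 2 · 2 = 4.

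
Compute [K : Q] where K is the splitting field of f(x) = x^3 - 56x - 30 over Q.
[K : Q] = 6

By the rational root test, any rational root of the monic integer polynomial f(x) = x^3 - 56x - 30 must be an integer dividing the constant term -30, i.e. one of ±{1, 2, 3, 5, 6, 10, 15, 30}. Evaluating: f(1) = -85, f(-1) = 25, f(2) = -134, f(-2) = 74, f(3) = -171, f(-3) = 111, f(5) = -185, f(-5) = 125, f(6) = -150, f(-6) = 90, f(10) = 410, f(-10) = -470, f(15) = 2505, f(-15) = -2565, f(30) = 25290, f(-30) = -25350; none is 0, so f has no rational root and is therefore irreducible over Q (a cubic with no linear factor over a field is irreducible). For an irreducible cubic, the Galois group is A_3 or S_3 according as the discriminant disc(f) = -4a^3 - 27b^2 = -4·(-56)^3 - 27·(-30)^2 = 678164 is or is not a square in Q. Here disc(f) = 678164 is not a perfect square in Q, so the Galois group of f over Q is not contained in A_3 and must be all of S_3. The splitting field has degree |S_3| = 6 over Q, so [K : Q] = 6.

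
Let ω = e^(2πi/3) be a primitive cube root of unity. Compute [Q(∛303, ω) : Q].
[Q(∛303, ω) : Q] = 6

[Q(∛303):Q] = 3 (min poly x^3 - 303, irreducible since 303 is not a perfect cube). [Q(ω):Q] = 2 (min poly x^2 + x + 1). Since Q(∛303) ⊂ R and ω ∉ R, we have ω ∉ Q(∛303), so x^2 + x + 1 remains irreducible over Q(∛303) and [Q(∛303, ω) : Q(∛303)] = 2. By the tower law, [Q(∛303, ω) : Q] = 3 · 2 = 6. (In fact Q(∛303, ω) is the splitting field of x^3 - 303 over Q.)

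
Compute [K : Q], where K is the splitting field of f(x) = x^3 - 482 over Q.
[K : Q] = 6

The roots of x^3 - 482 are ∛482, ω∛482, ω^2∛482 where ω = e^(2πi/3) is a primitive cube root of unity, so K = Q(∛482, ω). Now [Q(∛482):Q] = 3 (since 482 is not a perfect cube, x^3 - 482 is irreducible) and [Q(ω):Q] = 2. Both 2 and 3 divide [K:Q], and [K:Q] ≤ 3·2 = 6, so [K:Q] = 6. (Equivalently: Q(∛482) ⊂ R but ω ∉ R, so [K : Q(∛482)] = 2.)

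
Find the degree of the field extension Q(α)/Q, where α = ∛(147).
[Q(α):Q] = 3

The minimal polynomial of α is x^3 - 147, irreducible over Q since 147 is not a perfect cube (so x^3 - 147 has no rational root). Hence [Q(α):Q] = deg(m_α) = 3.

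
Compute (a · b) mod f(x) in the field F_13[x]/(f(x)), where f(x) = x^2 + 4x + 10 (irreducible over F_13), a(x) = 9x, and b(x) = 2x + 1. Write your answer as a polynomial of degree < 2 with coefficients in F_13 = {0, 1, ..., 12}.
a · b ≡ 2x + 2 (mod f(x))

Multiply in F_13[x]: a(x)·b(x) = (9x)·(2x + 1) = 5x^2 + 9x. This has degree ≥ 2, so divide by f(x) over F_13: 5x^2 + 9x = (5)·(x^2 + 4x + 10) + (2x + 2). Hence a·b ≡ 2x + 2 (mod f). (F_13[x]/(f) is a field with 13^2 = 169 elements since f is irreducible of degree 2.)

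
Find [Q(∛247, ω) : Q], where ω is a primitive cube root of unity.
[Q(∛247, ω) : Q] = 6

[Q(∛247):Q] = 3 (min poly x^3 - 247, irreducible since 247 is not a perfect cube). [Q(ω):Q] = 2 (min poly x^2 + x + 1). Since Q(∛247) ⊂ R and ω ∉ R, we have ω ∉ Q(∛247), so x^2 + x + 1 remains irreducible over Q(∛247) and [Q(∛247, ω) : Q(∛247)] = 2. By the tower law, [Q(∛247, ω) : Q] = 3 · 2 = 6. (In fact Q(∛247, ω) is the splitting field of x^3 - 247 over Q.)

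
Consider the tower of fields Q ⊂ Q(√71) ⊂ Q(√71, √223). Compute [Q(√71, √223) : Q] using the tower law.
[Q(√71, √223) : Q] = 4

[Q(√71):Q] = 2 (min poly x^2 - 71, irreducible since 71 is squarefree > 1). For the top step, suppose √223 ∈ Q(√71), say √223 = c + d√71 with c, d ∈ Q. Squaring: 223 = c^2 + 71d^2 + 2cd√71. Since √71 ∉ Q this forces 2cd = 0. If d = 0 then √223 = c ∈ Q, contradicting 223 squarefree > 1. If c = 0 then 223 = 71d^2, so 71·223 = (71d)^2 is a perfect square in Q — but 71·223 = 15833 is not a perfect square (since 71 and 223 are distinct squarefree integers). Contradiction. Hence √223 ∉ Q(√71), so x^2 - 223 stays irreducible over Q(√71) and [Q(√71, √223) : Q(√71)] = 2. By the tower law, [Q(√71, √223) : Q] = 2 · 2 = 4.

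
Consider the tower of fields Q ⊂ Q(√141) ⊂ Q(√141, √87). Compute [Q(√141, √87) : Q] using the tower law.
[Q(√141, √87) : Q] = 4

[Q(√141):Q] = 2 (min poly x^2 - 141, irreducible since 141 is squarefree > 1). For the top step, suppose √87 ∈ Q(√141), say √87 = c + d√141 with c, d ∈ Q. Squaring: 87 = c^2 + 141d^2 + 2cd√141. Since √141 ∉ Q this forces 2cd = 0. If d = 0 then √87 = c ∈ Q, contradicting 87 squarefree > 1. If c = 0 then 87 = 141d^2, so 141·87 = (141d)^2 is a perfect square in Q — but 141·87 = 12267 is not a perfect square (since 141 and 87 are distinct squarefree integers). Contradiction. Hence √87 ∉ Q(√141), so x^2 - 87 stays irreducible over Q(√141) and [Q(√141, √87) : Q(√141)] = 2. By the tower law, [Q(√141, √87) : Q] = 2 · 2 = 4.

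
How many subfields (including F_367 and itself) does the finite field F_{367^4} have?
F_{367^4} has 3 subfields

The subfields of F_{p^n} are exactly the fields F_{p^d} for d | n (each is the fixed field of the unique index-d subgroup of Gal(F_{p^n}/F_p) ≅ Z/nZ). The divisors of n = 4 are {1, 2, 4}, giving 3 subfields: F_{367^1}, F_{367^2}, F_{367^4}.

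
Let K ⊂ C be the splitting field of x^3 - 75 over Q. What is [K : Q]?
[K : Q] = 6

The roots of x^3 - 75 are ∛75, ω∛75, ω^2∛75 where ω = e^(2πi/3) is a primitive cube root of unity, so K = Q(∛75, ω). Now [Q(∛75):Q] = 3 (since 75 is not a perfect cube, x^3 - 75 is irreducible) and [Q(ω):Q] = 2. Both 2 and 3 divide [K:Q], and [K:Q] ≤ 3·2 = 6, so [K:Q] = 6. (Equivalently: Q(∛75) ⊂ R but ω ∉ R, so [K : Q(∛75)] = 2.)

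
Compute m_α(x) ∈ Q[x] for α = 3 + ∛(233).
m_α(x) = x^3 - 9x^2 + 27x - 260

Set β = α - 3 = ∛(233), so β^3 = 233. Then (α - 3)^3 - 233 = 0, i.e. α is a root of g(x) = (x - 3)^3 - 233 = x^3 - 9x^2 + 27x - 260. Since g(x) = h(x - 3) where h(x) = x^3 - 233, and h is irreducible over Q (because 233 is not a perfect cube, so h has no rational root, and a monic cubic with no rational root is irreducible), g is also irreducible (irreducibility is preserved under the substitution x → x - 3). Hence m_α(x) = x^3 - 9x^2 + 27x - 260.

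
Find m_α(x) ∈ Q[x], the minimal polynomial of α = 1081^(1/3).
m_α(x) = x^3 - 1081

α satisfies α^3 = 1081, so x^3 - 1081 annihilates α. By the rational root test, a rational root p/q (in lowest terms) of x^3 - 1081 would satisfy p^3 = 1081 q^3, forcing q = 1 and p^3 = 1081; but 1081 is not a perfect cube, contradiction. A monic cubic over Q with no rational root is irreducible (any nontrivial factorization would include a linear factor). Hence x^3 - 1081 is the minimal polynomial of α, and in particular [Q(α):Q] = 3.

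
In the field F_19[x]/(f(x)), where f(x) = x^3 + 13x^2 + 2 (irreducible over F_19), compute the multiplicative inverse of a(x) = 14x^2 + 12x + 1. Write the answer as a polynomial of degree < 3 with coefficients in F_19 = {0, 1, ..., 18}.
a(x)^(-1) ≡ 15x^2 + 17x + 13 (mod f(x))

Since f is irreducible over F_19, F_19[x]/(f) is a field and a(x) ≠ 0 has an inverse. Apply the extended Euclidean algorithm to f(x) and a(x) in F_19[x]: f(x) = (15x + 3)·a(x) + (6x + 18);  a(x) = (15x + 14)·(6x + 18) + (15). The last nonzero remainder is the constant 15 = gcd(f, a) in F_19. Back-substituting through the division chain expresses 15 = s(x)·a(x) + t(x)·f(x) with s(x) ≡ 16x^2 + 8x + 5 (mod f), so (16x^2 + 8x + 5)·a(x) ≡ 15 (mod f). Multiplying by 15^(-1) ≡ 14 in F_19 gives a(x)^(-1) ≡ 14·(16x^2 + 8x + 5) ≡ 15x^2 + 17x + 13 (mod f). Check: (14x^2 + 12x + 1)·(15x^2 + 17x + 13) = x^4 + 2x^2 + 2x + 13 ≡ 1 (mod x^3 + 13x^2 + 2).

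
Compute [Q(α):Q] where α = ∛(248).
[Q(α):Q] = 3

The minimal polynomial of α is x^3 - 248, irreducible over Q since 248 is not a perfect cube (so x^3 - 248 has no rational root). Hence [Q(α):Q] = deg(m_α) = 3.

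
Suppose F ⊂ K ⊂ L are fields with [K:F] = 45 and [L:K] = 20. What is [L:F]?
[L:F] = 900

The tower law says that for any tower of field extensions F ⊂ K ⊂ L with finite degrees, [L:F] = [L:K] · [K:F]. Here this gives [L:F] = 20 · 45 = 900.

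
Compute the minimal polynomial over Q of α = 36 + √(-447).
m_α(x) = x^2 - 72x + 1743

From α - 36 = √(-447), squaring gives (α - 36)^2 = -447, i.e. α^2 - 72α + 1296 = -447, so α^2 - 72α + 1743 = 0. The discriminant of x^2 - 72x + 1743 is (-72)^2 - 4·(1743) = 5184 - 6972 = -1788, and 4·(-447) is not a perfect square in Q since -447 is squarefree and ≠ 1. Hence x^2 - 72x + 1743 is irreducible over Q and is the minimal polynomial of α.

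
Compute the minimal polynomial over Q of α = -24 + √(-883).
m_α(x) = x^2 + 48x + 1459

From α + 24 = √(-883), squaring gives (α + 24)^2 = -883, i.e. α^2 + 48α + 576 = -883, so α^2 + 48α + 1459 = 0. The discriminant of x^2 + 48x + 1459 is (48)^2 - 4·(1459) = 2304 - 5836 = -3532, and 4·(-883) is not a perfect square in Q since -883 is squarefree and ≠ 1. Hence x^2 + 48x + 1459 is irreducible over Q and is the minimal polynomial of α.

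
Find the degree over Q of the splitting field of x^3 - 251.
[K : Q] = 6

The roots of x^3 - 251 are ∛251, ω∛251, ω^2∛251 where ω = e^(2πi/3) is a primitive cube root of unity, so K = Q(∛251, ω). Now [Q(∛251):Q] = 3 (since 251 is not a perfect cube, x^3 - 251 is irreducible) and [Q(ω):Q] = 2. Both 2 and 3 divide [K:Q], and [K:Q] ≤ 3·2 = 6, so [K:Q] = 6. (Equivalently: Q(∛251) ⊂ R but ω ∉ R, so [K : Q(∛251)] = 2.)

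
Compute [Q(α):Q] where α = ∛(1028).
[Q(α):Q] = 3

The minimal polynomial of α is x^3 - 1028, irreducible over Q since 1028 is not a perfect cube (so x^3 - 1028 has no rational root). Hence [Q(α):Q] = deg(m_α) = 3.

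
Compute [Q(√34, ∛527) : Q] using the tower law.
[Q(√34, ∛527) : Q] = 6

Let L = Q(√34, ∛527). Since Q(√34) ⊂ L and [Q(√34):Q] = 2, the tower law gives 2 | [L:Q]. Likewise Q(∛527) ⊂ L with [Q(∛527):Q] = 3 (because 527 is not a perfect cube), so 3 | [L:Q]. As gcd(2,3) = 1, [L:Q] is divisible by 6. Conversely L is generated over Q by √34 and ∛527, so [L:Q] ≤ 2·3 = 6. Therefore [Q(√34, ∛527) : Q] = 6.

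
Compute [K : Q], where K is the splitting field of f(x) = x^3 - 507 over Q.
[K : Q] = 6

The roots of x^3 - 507 are ∛507, ω∛507, ω^2∛507 where ω = e^(2πi/3) is a primitive cube root of unity, so K = Q(∛507, ω). Now [Q(∛507):Q] = 3 (since 507 is not a perfect cube, x^3 - 507 is irreducible) and [Q(ω):Q] = 2. Both 2 and 3 divide [K:Q], and [K:Q] ≤ 3·2 = 6, so [K:Q] = 6. (Equivalently: Q(∛507) ⊂ R but ω ∉ R, so [K : Q(∛507)] = 2.)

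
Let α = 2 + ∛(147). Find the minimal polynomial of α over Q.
m_α(x) = x^3 - 6x^2 + 12x - 155

Set β = α - 2 = ∛(147), so β^3 = 147. Then (α - 2)^3 - 147 = 0, i.e. α is a root of g(x) = (x - 2)^3 - 147 = x^3 - 6x^2 + 12x - 155. Since g(x) = h(x - 2) where h(x) = x^3 - 147, and h is irreducible over Q (because 147 is not a perfect cube, so h has no rational root, and a monic cubic with no rational root is irreducible), g is also irreducible (irreducibility is preserved under the substitution x → x - 2). Hence m_α(x) = x^3 - 6x^2 + 12x - 155.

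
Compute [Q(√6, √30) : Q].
[Q(√6, √30) : Q] = 4

[Q(√6):Q] = 2 (min poly x^2 - 6, irreducible since 6 is squarefree > 1). For the top step, suppose √30 ∈ Q(√6), say √30 = c + d√6 with c, d ∈ Q. Squaring: 30 = c^2 + 6d^2 + 2cd√6. Since √6 ∉ Q this forces 2cd = 0. If d = 0 then √30 = c ∈ Q, contradicting 30 squarefree > 1. If c = 0 then 30 = 6d^2, so 6·30 = (6d)^2 is a perfect square in Q — but 6·30 = 180 is not a perfect square (since 6 and 30 are distinct squarefree integers). Contradiction. Hence √30 ∉ Q(√6), so x^2 - 30 stays irreducible over Q(√6) and [Q(√6, √30) : Q(√6)] = 2. By the tower law, [Q(√6, √30) : Q] = 2 · 2 = 4.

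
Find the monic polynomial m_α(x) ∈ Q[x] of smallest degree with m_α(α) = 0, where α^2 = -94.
m_α(x) = x^2 + 94

α satisfies α^2 + 94 = 0, so x^2 + 94 annihilates α. Since d = -94 is squarefree and ≠ 1, it is not a perfect square in Q, so x^2 + 94 has no rational root and is therefore irreducible over Q (a degree-2 polynomial over a field is irreducible iff it has no root). Hence m_α(x) = x^2 + 94.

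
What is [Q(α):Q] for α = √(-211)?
[Q(α):Q] = 2

[Q(α):Q] equals the degree of the minimal polynomial of α. Here α^2 = -211 and x^2 + 211 is irreducible (d = -211 is squarefree, ≠ 1, hence not a square), so deg(m_α) = 2. Thus [Q(α):Q] = 2.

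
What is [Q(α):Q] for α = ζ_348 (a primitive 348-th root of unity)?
[Q(α):Q] = 112

The minimal polynomial of ζ_348 over Q is the 348-th cyclotomic polynomial Φ_348(x), which is irreducible over Q and has degree φ(348) = 112. Hence [Q(α):Q] = φ(348) = 112.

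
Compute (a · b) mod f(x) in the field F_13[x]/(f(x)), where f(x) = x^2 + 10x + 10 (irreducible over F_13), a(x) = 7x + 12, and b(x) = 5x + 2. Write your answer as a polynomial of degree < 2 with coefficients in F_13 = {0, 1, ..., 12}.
a · b ≡ 10x + 12 (mod f(x))

Multiply in F_13[x]: a(x)·b(x) = (7x + 12)·(5x + 2) = 9x^2 + 9x + 11. This has degree ≥ 2, so divide by f(x) over F_13: 9x^2 + 9x + 11 = (9)·(x^2 + 10x + 10) + (10x + 12). Hence a·b ≡ 10x + 12 (mod f). (F_13[x]/(f) is a field with 13^2 = 169 elements since f is irreducible of degree 2.)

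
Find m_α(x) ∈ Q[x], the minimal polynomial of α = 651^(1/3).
m_α(x) = x^3 - 651

α satisfies α^3 = 651, so x^3 - 651 annihilates α. By the rational root test, a rational root p/q (in lowest terms) of x^3 - 651 would satisfy p^3 = 651 q^3, forcing q = 1 and p^3 = 651; but 651 is not a perfect cube, contradiction. A monic cubic over Q with no rational root is irreducible (any nontrivial factorization would include a linear factor). Hence x^3 - 651 is the minimal polynomial of α, and in particular [Q(α):Q] = 3.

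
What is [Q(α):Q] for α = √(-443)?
[Q(α):Q] = 2

[Q(α):Q] equals the degree of the minimal polynomial of α. Here α^2 = -443 and x^2 + 443 is irreducible (d = -443 is squarefree, ≠ 1, hence not a square), so deg(m_α) = 2. Thus [Q(α):Q] = 2.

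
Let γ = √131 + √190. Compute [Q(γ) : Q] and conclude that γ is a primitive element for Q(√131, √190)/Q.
[Q(γ) : Q] = 4 (equivalently, Q(γ) = Q(√131, √190))

Obviously Q(γ) ⊆ Q(√131, √190), and [Q(√131, √190):Q] = 4 (since 131, 190 are distinct squarefree integers > 1 with 24890 not a perfect square). To show equality we compute the minimal polynomial of γ. From γ = √131 + √190: γ^2 = 131 + 2√(24890) + 190 = 321 + 2√(24890), so γ^2 - 321 = 2√(24890); squaring, (γ^2 - 321)^2 = 4·24890, i.e. γ^4 - 642γ^2 + 103041 - 99560 = 0, i.e. γ^4 - 642γ^2 + 3481 = 0. So γ is a root of x^4 - 642x^2 + 3481. This polynomial is irreducible over Q: it has no rational root (each ±√131 ± √190 is irrational), and any factorization into two quadratics over Q would force √(24890) ∈ Q (pairing opposite roots) or √131, √190 ∈ Q (other pairings), all impossible. Hence [Q(γ):Q] = 4 = [Q(√131, √190):Q], so Q(γ) = Q(√131, √190).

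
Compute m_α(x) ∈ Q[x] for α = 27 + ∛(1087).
m_α(x) = x^3 - 81x^2 + 2187x - 20770

Set β = α - 27 = ∛(1087), so β^3 = 1087. Then (α - 27)^3 - 1087 = 0, i.e. α is a root of g(x) = (x - 27)^3 - 1087 = x^3 - 81x^2 + 2187x - 20770. Since g(x) = h(x - 27) where h(x) = x^3 - 1087, and h is irreducible over Q (because 1087 is not a perfect cube, so h has no rational root, and a monic cubic with no rational root is irreducible), g is also irreducible (irreducibility is preserved under the substitution x → x - 27). Hence m_α(x) = x^3 - 81x^2 + 2187x - 20770.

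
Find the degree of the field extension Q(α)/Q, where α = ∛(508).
[Q(α):Q] = 3

The minimal polynomial of α is x^3 - 508, irreducible over Q since 508 is not a perfect cube (so x^3 - 508 has no rational root). Hence [Q(α):Q] = deg(m_α) = 3.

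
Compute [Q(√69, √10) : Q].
[Q(√69, √10) : Q] = 4

[Q(√69):Q] = 2 (min poly x^2 - 69, irreducible since 69 is squarefree > 1). For the top step, suppose √10 ∈ Q(√69), say √10 = c + d√69 with c, d ∈ Q. Squaring: 10 = c^2 + 69d^2 + 2cd√69. Since √69 ∉ Q this forces 2cd = 0. If d = 0 then √10 = c ∈ Q, contradicting 10 squarefree > 1. If c = 0 then 10 = 69d^2, so 69·10 = (69d)^2 is a perfect square in Q — but 69·10 = 690 is not a perfect square (since 69 and 10 are distinct squarefree integers). Contradiction. Hence √10 ∉ Q(√69), so x^2 - 10 stays irreducible over Q(√69) and [Q(√69, √10) : Q(√69)] = 2. By the tower law, [Q(√69, √10) : Q] = 2 · 2 = 4.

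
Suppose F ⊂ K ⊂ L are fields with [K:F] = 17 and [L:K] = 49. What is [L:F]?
[L:F] = 833

The tower law says that for any tower of field extensions F ⊂ K ⊂ L with finite degrees, [L:F] = [L:K] · [K:F]. Here this gives [L:F] = 49 · 17 = 833.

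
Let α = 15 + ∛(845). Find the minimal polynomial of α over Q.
m_α(x) = x^3 - 45x^2 + 675x - 4220

Set β = α - 15 = ∛(845), so β^3 = 845. Then (α - 15)^3 - 845 = 0, i.e. α is a root of g(x) = (x - 15)^3 - 845 = x^3 - 45x^2 + 675x - 4220. Since g(x) = h(x - 15) where h(x) = x^3 - 845, and h is irreducible over Q (because 845 is not a perfect cube, so h has no rational root, and a monic cubic with no rational root is irreducible), g is also irreducible (irreducibility is preserved under the substitution x → x - 15). Hence m_α(x) = x^3 - 45x^2 + 675x - 4220.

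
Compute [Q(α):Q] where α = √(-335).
[Q(α):Q] = 2

[Q(α):Q] equals the degree of the minimal polynomial of α. Here α^2 = -335 and x^2 + 335 is irreducible (d = -335 is squarefree, ≠ 1, hence not a square), so deg(m_α) = 2. Thus [Q(α):Q] = 2.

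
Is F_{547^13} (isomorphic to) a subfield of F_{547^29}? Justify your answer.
No: F_{547^13} is not a subfield of F_{547^29}

F_{p^m} embeds in F_{p^n} iff m | n. Here 13 ∤ 29 (since 29 = 2·13 + 3 with remainder 3 ≠ 0), so F_{547^13} is not a subfield of F_{547^29}. Equivalently: if it were, the tower law would give 13 = [F_{547^13}:F_547] dividing [F_{547^29}:F_547] = 29, contradiction.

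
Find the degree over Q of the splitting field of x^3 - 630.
[K : Q] = 6

The roots of x^3 - 630 are ∛630, ω∛630, ω^2∛630 where ω = e^(2πi/3) is a primitive cube root of unity, so K = Q(∛630, ω). Now [Q(∛630):Q] = 3 (since 630 is not a perfect cube, x^3 - 630 is irreducible) and [Q(ω):Q] = 2. Both 2 and 3 divide [K:Q], and [K:Q] ≤ 3·2 = 6, so [K:Q] = 6. (Equivalently: Q(∛630) ⊂ R but ω ∉ R, so [K : Q(∛630)] = 2.)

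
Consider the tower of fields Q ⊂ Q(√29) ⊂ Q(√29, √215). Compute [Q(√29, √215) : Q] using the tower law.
[Q(√29, √215) : Q] = 4

[Q(√29):Q] = 2 (min poly x^2 - 29, irreducible since 29 is squarefree > 1). For the top step, suppose √215 ∈ Q(√29), say √215 = c + d√29 with c, d ∈ Q. Squaring: 215 = c^2 + 29d^2 + 2cd√29. Since √29 ∉ Q this forces 2cd = 0. If d = 0 then √215 = c ∈ Q, contradicting 215 squarefree > 1. If c = 0 then 215 = 29d^2, so 29·215 = (29d)^2 is a perfect square in Q — but 29·215 = 6235 is not a perfect square (since 29 and 215 are distinct squarefree integers). Contradiction. Hence √215 ∉ Q(√29), so x^2 - 215 stays irreducible over Q(√29) and [Q(√29, √215) : Q(√29)] = 2. By the tower law, [Q(√29, √215) : Q] = 2 · 2 = 4.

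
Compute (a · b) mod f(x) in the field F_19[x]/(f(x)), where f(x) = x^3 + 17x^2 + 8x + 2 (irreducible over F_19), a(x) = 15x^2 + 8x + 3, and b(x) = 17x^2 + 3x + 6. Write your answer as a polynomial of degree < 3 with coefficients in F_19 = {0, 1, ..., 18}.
a · b ≡ x^2 + 4x + 4 (mod f(x))

Multiply in F_19[x]: a(x)·b(x) = (15x^2 + 8x + 3)·(17x^2 + 3x + 6) = 8x^4 + 10x^3 + 13x^2 + 18. This has degree ≥ 3, so divide by f(x) over F_19: 8x^4 + 10x^3 + 13x^2 + 18 = (8x + 7)·(x^3 + 17x^2 + 8x + 2) + (x^2 + 4x + 4). Hence a·b ≡ x^2 + 4x + 4 (mod f). (F_19[x]/(f) is a field with 19^3 = 6859 elements since f is irreducible of degree 3.)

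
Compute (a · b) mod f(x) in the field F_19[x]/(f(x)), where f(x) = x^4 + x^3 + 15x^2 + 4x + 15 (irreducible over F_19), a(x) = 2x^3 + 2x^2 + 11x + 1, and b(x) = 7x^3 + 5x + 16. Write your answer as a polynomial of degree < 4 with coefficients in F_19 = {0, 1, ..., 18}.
a · b ≡ 2x^3 + 12x^2 + 8x + 18 (mod f(x))

Multiply in F_19[x]: a(x)·b(x) = (2x^3 + 2x^2 + 11x + 1)·(7x^3 + 5x + 16) = 14x^6 + 14x^5 + 11x^4 + 11x^3 + 11x^2 + 10x + 16. This has degree ≥ 4, so divide by f(x) over F_19: 14x^6 + 14x^5 + 11x^4 + 11x^3 + 11x^2 + 10x + 16 = (14x^2 + 10)·(x^4 + x^3 + 15x^2 + 4x + 15) + (2x^3 + 12x^2 + 8x + 18). Hence a·b ≡ 2x^3 + 12x^2 + 8x + 18 (mod f). (F_19[x]/(f) is a field with 19^4 = 130321 elements since f is irreducible of degree 4.)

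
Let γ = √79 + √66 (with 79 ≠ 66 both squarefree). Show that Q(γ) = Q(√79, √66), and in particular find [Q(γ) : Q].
[Q(γ) : Q] = 4 (equivalently, Q(γ) = Q(√79, √66))

Obviously Q(γ) ⊆ Q(√79, √66), and [Q(√79, √66):Q] = 4 (since 79, 66 are distinct squarefree integers > 1 with 5214 not a perfect square). To show equality we compute the minimal polynomial of γ. From γ = √79 + √66: γ^2 = 79 + 2√(5214) + 66 = 145 + 2√(5214), so γ^2 - 145 = 2√(5214); squaring, (γ^2 - 145)^2 = 4·5214, i.e. γ^4 - 290γ^2 + 21025 - 20856 = 0, i.e. γ^4 - 290γ^2 + 169 = 0. So γ is a root of x^4 - 290x^2 + 169. This polynomial is irreducible over Q: it has no rational root (each ±√79 ± √66 is irrational), and any factorization into two quadratics over Q would force √(5214) ∈ Q (pairing opposite roots) or √79, √66 ∈ Q (other pairings), all impossible. Hence [Q(γ):Q] = 4 = [Q(√79, √66):Q], so Q(γ) = Q(√79, √66).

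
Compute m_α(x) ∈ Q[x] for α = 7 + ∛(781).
m_α(x) = x^3 - 21x^2 + 147x - 1124

Set β = α - 7 = ∛(781), so β^3 = 781. Then (α - 7)^3 - 781 = 0, i.e. α is a root of g(x) = (x - 7)^3 - 781 = x^3 - 21x^2 + 147x - 1124. Since g(x) = h(x - 7) where h(x) = x^3 - 781, and h is irreducible over Q (because 781 is not a perfect cube, so h has no rational root, and a monic cubic with no rational root is irreducible), g is also irreducible (irreducibility is preserved under the substitution x → x - 7). Hence m_α(x) = x^3 - 21x^2 + 147x - 1124.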